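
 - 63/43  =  - 63/43 = - 1.47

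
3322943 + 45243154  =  48566097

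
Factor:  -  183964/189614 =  - 814/839= -2^1*11^1*37^1*839^( - 1)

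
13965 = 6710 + 7255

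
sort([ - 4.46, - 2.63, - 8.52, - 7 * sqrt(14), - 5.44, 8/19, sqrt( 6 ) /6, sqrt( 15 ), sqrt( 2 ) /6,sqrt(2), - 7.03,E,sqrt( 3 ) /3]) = [ - 7 * sqrt( 14 ), -8.52, - 7.03, - 5.44 , - 4.46, - 2.63, sqrt(2)/6,  sqrt( 6) /6,8/19,sqrt( 3 )/3, sqrt( 2 ),  E, sqrt( 15 )]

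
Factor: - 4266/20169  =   - 158/747 = - 2^1*3^( -2)*79^1*83^( - 1)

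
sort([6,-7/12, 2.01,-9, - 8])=[ -9,-8 ,-7/12,2.01 , 6] 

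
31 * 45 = 1395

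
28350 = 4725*6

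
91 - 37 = 54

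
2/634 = 1/317 = 0.00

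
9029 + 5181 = 14210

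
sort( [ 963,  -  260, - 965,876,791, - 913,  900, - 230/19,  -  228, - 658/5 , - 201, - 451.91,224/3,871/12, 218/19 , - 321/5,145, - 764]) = [-965,- 913,-764, - 451.91,  -  260,-228,-201,-658/5,  -  321/5, - 230/19,  218/19, 871/12, 224/3, 145, 791,876,  900, 963 ] 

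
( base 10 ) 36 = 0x24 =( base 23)1d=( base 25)1B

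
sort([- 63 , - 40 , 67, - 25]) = [ - 63, - 40, - 25,67] 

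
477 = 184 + 293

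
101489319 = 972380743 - 870891424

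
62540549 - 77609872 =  - 15069323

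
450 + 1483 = 1933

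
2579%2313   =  266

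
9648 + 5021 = 14669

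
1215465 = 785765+429700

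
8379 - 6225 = 2154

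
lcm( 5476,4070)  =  301180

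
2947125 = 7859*375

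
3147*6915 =21761505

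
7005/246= 28 + 39/82 = 28.48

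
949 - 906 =43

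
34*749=25466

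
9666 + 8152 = 17818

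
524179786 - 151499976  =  372679810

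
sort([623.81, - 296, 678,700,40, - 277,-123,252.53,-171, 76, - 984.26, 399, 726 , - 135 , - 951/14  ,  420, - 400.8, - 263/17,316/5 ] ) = [-984.26,  -  400.8, - 296, - 277,-171, -135,- 123, -951/14, - 263/17, 40,  316/5, 76, 252.53, 399, 420, 623.81,678,700, 726]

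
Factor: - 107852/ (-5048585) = 2^2 *5^(-1)*19^ (  -  2 )*59^1*457^1*2797^( - 1)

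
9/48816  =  1/5424 = 0.00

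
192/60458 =96/30229 =0.00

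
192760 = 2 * 96380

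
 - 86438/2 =- 43219 = - 43219.00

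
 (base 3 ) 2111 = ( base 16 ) 43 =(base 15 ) 47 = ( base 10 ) 67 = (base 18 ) 3D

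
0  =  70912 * 0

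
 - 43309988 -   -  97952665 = 54642677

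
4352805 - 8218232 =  - 3865427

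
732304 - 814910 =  - 82606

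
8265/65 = 127 + 2/13 = 127.15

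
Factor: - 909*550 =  - 2^1*3^2*5^2*11^1*101^1 = - 499950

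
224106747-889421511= - 665314764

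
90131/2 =90131/2= 45065.50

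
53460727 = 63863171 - 10402444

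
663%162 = 15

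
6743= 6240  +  503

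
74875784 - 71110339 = 3765445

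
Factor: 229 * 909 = 3^2*101^1 *229^1 = 208161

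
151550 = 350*433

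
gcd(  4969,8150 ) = 1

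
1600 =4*400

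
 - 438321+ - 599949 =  - 1038270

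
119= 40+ 79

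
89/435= 89/435 =0.20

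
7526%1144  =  662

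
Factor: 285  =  3^1*5^1*19^1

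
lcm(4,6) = 12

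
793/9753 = 793/9753 = 0.08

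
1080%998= 82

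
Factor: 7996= 2^2*1999^1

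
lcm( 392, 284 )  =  27832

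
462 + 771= 1233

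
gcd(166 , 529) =1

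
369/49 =369/49 = 7.53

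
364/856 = 91/214  =  0.43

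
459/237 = 1 + 74/79  =  1.94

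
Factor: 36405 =3^2*5^1*809^1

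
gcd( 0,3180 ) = 3180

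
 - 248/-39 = 248/39 = 6.36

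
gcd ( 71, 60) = 1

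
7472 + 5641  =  13113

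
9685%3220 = 25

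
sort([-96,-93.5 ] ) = [ - 96, - 93.5]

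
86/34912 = 43/17456  =  0.00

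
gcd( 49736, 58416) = 8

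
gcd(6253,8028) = 1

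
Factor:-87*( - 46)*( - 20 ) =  - 80040 = -2^3*3^1*5^1*23^1*29^1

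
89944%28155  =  5479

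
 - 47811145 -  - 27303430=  - 20507715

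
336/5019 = 16/239 = 0.07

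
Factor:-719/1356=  - 2^( - 2)*3^(-1)*113^( - 1)*719^1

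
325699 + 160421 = 486120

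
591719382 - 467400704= 124318678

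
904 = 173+731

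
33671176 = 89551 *376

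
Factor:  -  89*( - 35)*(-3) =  - 9345 = - 3^1*5^1*7^1*89^1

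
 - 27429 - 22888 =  - 50317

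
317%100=17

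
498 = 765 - 267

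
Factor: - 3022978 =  - 2^1 * 7^1* 215927^1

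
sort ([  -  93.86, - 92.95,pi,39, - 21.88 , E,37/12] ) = [ - 93.86, - 92.95, - 21.88,E,37/12,pi, 39] 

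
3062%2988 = 74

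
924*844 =779856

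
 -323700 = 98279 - 421979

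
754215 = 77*9795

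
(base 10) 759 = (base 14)3c3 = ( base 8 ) 1367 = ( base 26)135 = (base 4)23313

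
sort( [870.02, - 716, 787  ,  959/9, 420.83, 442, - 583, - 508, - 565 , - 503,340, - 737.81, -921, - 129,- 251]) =[  -  921, - 737.81, - 716, - 583, - 565, - 508,- 503, - 251, - 129, 959/9,340, 420.83, 442, 787 , 870.02]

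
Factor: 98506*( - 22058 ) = - 2172845348 = -2^2*41^1  *  269^1*49253^1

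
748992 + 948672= 1697664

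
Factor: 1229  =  1229^1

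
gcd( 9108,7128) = 396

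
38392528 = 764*50252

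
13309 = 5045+8264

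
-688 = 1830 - 2518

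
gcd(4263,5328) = 3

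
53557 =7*7651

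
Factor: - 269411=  - 41^1*6571^1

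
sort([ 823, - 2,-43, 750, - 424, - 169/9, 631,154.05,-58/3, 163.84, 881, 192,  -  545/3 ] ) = [  -  424, - 545/3, - 43,  -  58/3, - 169/9, - 2,  154.05, 163.84, 192,631, 750, 823, 881 ] 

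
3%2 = 1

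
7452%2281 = 609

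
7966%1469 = 621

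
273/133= 39/19 = 2.05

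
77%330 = 77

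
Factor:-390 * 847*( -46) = 15195180=2^2 * 3^1*5^1*7^1*11^2 * 13^1*23^1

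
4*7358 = 29432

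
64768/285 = 227  +  73/285 = 227.26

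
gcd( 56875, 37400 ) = 25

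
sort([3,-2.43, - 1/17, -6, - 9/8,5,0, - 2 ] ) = [ - 6,-2.43, - 2, -9/8, - 1/17,  0, 3,5] 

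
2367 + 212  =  2579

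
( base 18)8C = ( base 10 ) 156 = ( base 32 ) 4s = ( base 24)6c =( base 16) 9c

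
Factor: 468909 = 3^4*7^1*827^1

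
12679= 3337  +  9342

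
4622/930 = 4 + 451/465 = 4.97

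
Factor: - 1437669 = -3^4*17749^1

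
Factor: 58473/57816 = 2^(- 3 )*11^( - 1)*89^1 = 89/88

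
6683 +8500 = 15183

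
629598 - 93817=535781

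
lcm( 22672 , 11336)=22672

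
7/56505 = 7/56505= 0.00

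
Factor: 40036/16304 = 2^(  -  2)*1019^(-1)*10009^1 = 10009/4076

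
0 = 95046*0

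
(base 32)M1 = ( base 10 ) 705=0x2C1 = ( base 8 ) 1301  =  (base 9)863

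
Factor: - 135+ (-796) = -931 = -7^2  *  19^1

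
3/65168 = 3/65168 = 0.00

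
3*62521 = 187563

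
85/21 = 85/21  =  4.05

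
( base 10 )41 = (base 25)1g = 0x29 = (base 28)1D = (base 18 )25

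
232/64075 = 232/64075  =  0.00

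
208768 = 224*932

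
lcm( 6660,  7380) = 273060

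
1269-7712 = - 6443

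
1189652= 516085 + 673567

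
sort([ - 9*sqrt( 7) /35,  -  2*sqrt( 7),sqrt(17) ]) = [ - 2  *  sqrt(7 ),-9*sqrt ( 7) /35, sqrt( 17) ]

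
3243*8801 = 28541643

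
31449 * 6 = 188694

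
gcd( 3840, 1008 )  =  48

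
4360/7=622 + 6/7=622.86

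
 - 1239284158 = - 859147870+-380136288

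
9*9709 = 87381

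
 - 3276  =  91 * ( - 36) 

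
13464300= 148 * 90975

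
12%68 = 12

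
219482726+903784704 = 1123267430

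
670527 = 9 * 74503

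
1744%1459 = 285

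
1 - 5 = - 4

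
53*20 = 1060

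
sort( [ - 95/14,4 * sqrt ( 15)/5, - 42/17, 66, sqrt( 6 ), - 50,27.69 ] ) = [ - 50,-95/14,  -  42/17,sqrt( 6),  4*sqrt(15 ) /5,27.69,66 ]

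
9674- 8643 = 1031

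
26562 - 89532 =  - 62970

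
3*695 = 2085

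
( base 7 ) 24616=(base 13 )2c47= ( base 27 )8O1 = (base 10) 6481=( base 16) 1951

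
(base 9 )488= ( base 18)148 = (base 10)404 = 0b110010100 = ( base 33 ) c8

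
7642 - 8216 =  - 574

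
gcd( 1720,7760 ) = 40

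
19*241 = 4579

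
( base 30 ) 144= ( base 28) 18G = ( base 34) u4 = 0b10000000000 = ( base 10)1024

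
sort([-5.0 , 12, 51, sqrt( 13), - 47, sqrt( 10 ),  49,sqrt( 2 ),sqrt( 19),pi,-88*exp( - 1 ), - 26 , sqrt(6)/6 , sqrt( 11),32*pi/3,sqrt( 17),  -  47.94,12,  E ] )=[ - 47.94, - 47, - 88 * exp( - 1 ), - 26, -5.0,sqrt( 6)/6, sqrt( 2 ),E,pi,  sqrt( 10 ), sqrt(11), sqrt( 13 ), sqrt( 17),sqrt( 19) , 12,12, 32*pi/3,49 , 51]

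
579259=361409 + 217850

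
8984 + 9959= 18943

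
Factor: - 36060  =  -2^2*3^1*5^1*601^1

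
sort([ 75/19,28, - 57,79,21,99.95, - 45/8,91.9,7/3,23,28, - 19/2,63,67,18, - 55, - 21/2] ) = [-57,-55, - 21/2, - 19/2, - 45/8,7/3,75/19, 18,21 , 23, 28,28,63,67 , 79,91.9,99.95 ] 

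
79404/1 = 79404 = 79404.00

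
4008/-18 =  - 668/3 = - 222.67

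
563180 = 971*580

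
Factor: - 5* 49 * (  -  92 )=2^2*5^1*7^2 * 23^1= 22540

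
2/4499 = 2/4499 = 0.00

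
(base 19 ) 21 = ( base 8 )47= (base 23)1g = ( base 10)39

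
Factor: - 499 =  - 499^1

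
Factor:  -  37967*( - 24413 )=24413^1*37967^1 = 926888371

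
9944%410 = 104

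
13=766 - 753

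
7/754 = 7/754 = 0.01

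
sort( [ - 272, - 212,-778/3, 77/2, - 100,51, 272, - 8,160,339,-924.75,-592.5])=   [- 924.75, - 592.5, - 272,-778/3, - 212, - 100, - 8,  77/2,51,160,272, 339 ] 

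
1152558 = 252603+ 899955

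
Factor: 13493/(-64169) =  -131/623 = -7^(-1 )*89^(-1 )*131^1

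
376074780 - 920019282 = -543944502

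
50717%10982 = 6789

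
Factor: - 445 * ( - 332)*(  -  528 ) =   -  78006720= -2^6*3^1 * 5^1 *11^1 * 83^1*89^1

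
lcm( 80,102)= 4080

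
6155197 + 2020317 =8175514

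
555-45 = 510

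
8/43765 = 8/43765 = 0.00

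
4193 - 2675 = 1518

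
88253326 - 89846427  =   - 1593101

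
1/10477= 1/10477= 0.00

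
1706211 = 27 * 63193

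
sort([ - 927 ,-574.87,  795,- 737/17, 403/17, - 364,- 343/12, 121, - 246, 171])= [-927,-574.87 ,  -  364,  -  246, - 737/17, - 343/12, 403/17, 121,171,795]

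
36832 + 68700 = 105532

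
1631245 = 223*7315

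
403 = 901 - 498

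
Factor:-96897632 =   -  2^5 * 13^1* 163^1*1429^1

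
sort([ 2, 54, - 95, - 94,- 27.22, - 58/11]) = [ - 95, - 94, - 27.22,  -  58/11, 2,54 ] 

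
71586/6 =11931 = 11931.00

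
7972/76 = 104+17/19=   104.89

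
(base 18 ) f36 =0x1338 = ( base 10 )4920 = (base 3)20202020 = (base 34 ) 48O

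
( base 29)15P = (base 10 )1011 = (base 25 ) 1fb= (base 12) 703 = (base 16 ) 3f3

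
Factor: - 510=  -2^1*3^1*5^1*17^1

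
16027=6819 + 9208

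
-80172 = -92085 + 11913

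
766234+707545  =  1473779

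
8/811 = 8/811 = 0.01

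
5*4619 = 23095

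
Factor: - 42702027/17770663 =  - 3^1 * 71^1*433^1*463^1*17770663^ ( - 1) 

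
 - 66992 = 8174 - 75166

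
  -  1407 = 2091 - 3498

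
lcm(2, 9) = 18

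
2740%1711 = 1029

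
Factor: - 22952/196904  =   - 19/163 =- 19^1*163^ ( - 1)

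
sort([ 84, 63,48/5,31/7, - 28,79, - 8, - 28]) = [ - 28 , - 28,-8,31/7,48/5 , 63,79,84 ] 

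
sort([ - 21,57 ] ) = [ - 21, 57 ] 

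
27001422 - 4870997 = 22130425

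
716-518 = 198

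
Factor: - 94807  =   - 113^1*839^1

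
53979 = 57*947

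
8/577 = 8/577 = 0.01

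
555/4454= 555/4454 = 0.12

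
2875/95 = 575/19=30.26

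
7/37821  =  1/5403 = 0.00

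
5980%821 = 233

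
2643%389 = 309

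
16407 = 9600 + 6807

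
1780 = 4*445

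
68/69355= 68/69355=0.00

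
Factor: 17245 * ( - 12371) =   -  213337895 = - 5^1*89^1*139^1*3449^1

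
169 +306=475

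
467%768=467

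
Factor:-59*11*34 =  - 22066 = -  2^1*11^1*17^1*59^1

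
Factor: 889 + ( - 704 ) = 185= 5^1*37^1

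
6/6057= 2/2019 =0.00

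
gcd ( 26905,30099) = 1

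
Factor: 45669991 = 167^1*273473^1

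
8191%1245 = 721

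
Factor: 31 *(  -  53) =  - 31^1 * 53^1 = -  1643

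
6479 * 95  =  615505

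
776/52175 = 776/52175 = 0.01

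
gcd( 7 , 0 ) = 7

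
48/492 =4/41 = 0.10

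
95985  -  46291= 49694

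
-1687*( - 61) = 102907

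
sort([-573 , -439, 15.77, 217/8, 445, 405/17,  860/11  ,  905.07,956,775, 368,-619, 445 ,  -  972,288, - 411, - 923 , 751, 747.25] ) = [ - 972,-923,-619 ,-573, - 439,-411, 15.77,  405/17,217/8, 860/11, 288, 368, 445, 445, 747.25 , 751, 775,905.07, 956] 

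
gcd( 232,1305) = 29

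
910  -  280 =630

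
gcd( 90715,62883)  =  1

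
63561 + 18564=82125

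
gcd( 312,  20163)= 39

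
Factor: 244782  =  2^1 * 3^4* 1511^1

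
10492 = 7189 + 3303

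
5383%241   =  81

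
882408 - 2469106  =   - 1586698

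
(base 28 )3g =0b1100100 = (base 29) 3d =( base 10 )100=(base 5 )400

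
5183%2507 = 169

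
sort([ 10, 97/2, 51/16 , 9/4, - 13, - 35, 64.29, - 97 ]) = [ - 97, - 35, - 13,9/4, 51/16,10, 97/2,64.29 ] 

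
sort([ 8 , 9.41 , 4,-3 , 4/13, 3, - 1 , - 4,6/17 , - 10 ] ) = [ - 10 , - 4 , - 3, - 1, 4/13 , 6/17 , 3 , 4,8,9.41 ]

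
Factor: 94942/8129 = 2^1* 11^(-1)*37^1*739^( - 1 )*1283^1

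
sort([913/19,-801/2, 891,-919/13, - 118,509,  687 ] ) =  [ - 801/2, - 118, - 919/13, 913/19,509, 687,891]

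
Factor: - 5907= - 3^1*11^1*179^1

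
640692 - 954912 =  -  314220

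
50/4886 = 25/2443 = 0.01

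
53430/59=53430/59 =905.59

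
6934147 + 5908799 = 12842946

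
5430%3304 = 2126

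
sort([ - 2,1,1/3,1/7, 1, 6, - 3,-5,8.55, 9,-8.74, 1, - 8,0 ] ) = [  -  8.74,-8, - 5 , - 3,-2, 0 , 1/7,1/3, 1,1, 1, 6,  8.55,9]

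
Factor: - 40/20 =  - 2 = - 2^1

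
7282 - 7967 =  - 685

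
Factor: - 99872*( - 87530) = 8741796160 = 2^6*5^1 * 3121^1*8753^1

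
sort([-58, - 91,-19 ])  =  [-91, - 58,-19]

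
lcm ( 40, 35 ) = 280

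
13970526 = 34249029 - 20278503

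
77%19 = 1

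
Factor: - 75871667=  - 107^1*521^1*1361^1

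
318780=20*15939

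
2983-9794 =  - 6811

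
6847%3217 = 413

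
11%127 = 11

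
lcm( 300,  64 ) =4800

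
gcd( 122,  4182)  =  2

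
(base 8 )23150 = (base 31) a75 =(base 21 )1164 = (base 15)2da7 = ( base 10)9832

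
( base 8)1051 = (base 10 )553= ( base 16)229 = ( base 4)20221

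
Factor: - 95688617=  - 19^1*71^1*89^1*797^1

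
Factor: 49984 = 2^6*11^1*71^1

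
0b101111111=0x17f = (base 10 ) 383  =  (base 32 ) bv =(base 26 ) EJ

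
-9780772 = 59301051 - 69081823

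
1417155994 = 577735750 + 839420244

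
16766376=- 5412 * ( - 3098)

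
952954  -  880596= 72358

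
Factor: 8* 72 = 2^6*3^2 = 576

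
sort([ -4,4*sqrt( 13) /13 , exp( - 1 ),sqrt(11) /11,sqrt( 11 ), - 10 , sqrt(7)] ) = [-10, - 4,sqrt(11 )/11,exp( - 1), 4*sqrt( 13 )/13,sqrt( 7) , sqrt( 11) ]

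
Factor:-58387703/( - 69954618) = 3073037/3681822 = 2^( - 1) * 3^( - 1 ) * 11^2*109^1*233^1*613637^( - 1 )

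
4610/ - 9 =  - 4610/9 = - 512.22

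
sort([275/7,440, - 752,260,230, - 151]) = [-752, - 151, 275/7,230,260, 440] 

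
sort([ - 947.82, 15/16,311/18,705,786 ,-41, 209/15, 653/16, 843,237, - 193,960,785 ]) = [-947.82, - 193, - 41, 15/16,  209/15,311/18, 653/16,  237,705, 785,786, 843,960]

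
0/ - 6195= 0/1  =  - 0.00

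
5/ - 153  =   -5/153 = -  0.03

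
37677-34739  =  2938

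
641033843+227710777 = 868744620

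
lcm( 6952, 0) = 0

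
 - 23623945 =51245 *( - 461)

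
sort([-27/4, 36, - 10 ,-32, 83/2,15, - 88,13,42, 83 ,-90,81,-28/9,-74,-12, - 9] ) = [  -  90, - 88, - 74, - 32, - 12, - 10, - 9,-27/4, - 28/9, 13, 15, 36,83/2, 42,81, 83 ] 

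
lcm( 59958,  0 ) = 0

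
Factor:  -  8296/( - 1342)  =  2^2*11^(-1)*17^1 =68/11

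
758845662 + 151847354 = 910693016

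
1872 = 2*936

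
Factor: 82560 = 2^7*3^1*5^1*43^1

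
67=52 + 15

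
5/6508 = 5/6508  =  0.00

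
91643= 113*811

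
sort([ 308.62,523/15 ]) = [ 523/15,308.62 ]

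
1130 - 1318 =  - 188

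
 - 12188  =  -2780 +-9408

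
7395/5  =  1479= 1479.00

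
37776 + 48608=86384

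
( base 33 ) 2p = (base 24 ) 3j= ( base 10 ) 91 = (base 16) 5B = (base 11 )83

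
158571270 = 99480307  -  - 59090963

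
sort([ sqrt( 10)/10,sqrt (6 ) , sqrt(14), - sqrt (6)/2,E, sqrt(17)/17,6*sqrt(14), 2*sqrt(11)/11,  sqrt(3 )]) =[ - sqrt( 6)/2,sqrt( 17)/17, sqrt ( 10 )/10, 2*sqrt( 11) /11,sqrt ( 3),sqrt ( 6),E, sqrt (14 ),6 *sqrt(14)]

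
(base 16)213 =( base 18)1B9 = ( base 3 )201200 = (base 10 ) 531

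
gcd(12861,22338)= 9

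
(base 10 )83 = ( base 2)1010011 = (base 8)123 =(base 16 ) 53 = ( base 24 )3b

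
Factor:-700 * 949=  - 2^2*5^2 *7^1*13^1*73^1= -664300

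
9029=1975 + 7054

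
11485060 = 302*38030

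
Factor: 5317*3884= 2^2*13^1* 409^1*971^1=20651228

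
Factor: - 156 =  - 2^2*3^1 * 13^1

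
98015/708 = 138+311/708 = 138.44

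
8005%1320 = 85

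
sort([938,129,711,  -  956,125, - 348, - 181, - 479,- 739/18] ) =[ - 956, - 479, - 348, - 181,-739/18,  125, 129,711,938]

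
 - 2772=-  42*66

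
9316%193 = 52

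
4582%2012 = 558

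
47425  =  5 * 9485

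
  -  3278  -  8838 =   -  12116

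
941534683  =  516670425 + 424864258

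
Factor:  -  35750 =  - 2^1*5^3*11^1*13^1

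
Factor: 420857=420857^1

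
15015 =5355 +9660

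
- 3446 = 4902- 8348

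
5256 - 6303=  -  1047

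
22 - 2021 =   -  1999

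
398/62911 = 398/62911 =0.01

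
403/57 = 403/57 = 7.07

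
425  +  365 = 790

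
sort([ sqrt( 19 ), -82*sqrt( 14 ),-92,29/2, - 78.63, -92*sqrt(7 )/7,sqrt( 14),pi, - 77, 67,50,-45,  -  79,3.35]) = [-82*sqrt( 14 ),-92 , - 79, - 78.63,-77 , - 45, - 92*sqrt(7)/7,pi, 3.35, sqrt( 14 ), sqrt(19),  29/2,50,  67] 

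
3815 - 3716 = 99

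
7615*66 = 502590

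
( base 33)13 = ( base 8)44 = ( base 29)17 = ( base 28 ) 18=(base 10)36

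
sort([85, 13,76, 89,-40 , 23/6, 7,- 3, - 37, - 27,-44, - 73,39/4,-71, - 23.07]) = [ - 73,- 71, - 44,  -  40, - 37,-27, - 23.07,-3,23/6, 7, 39/4,13 , 76,85,89 ]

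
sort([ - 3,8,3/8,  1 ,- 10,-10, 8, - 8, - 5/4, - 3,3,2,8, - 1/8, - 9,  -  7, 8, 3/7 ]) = [- 10, - 10 , - 9,- 8,-7, - 3 , - 3, - 5/4, - 1/8,3/8,  3/7,1,2,  3 , 8, 8,  8, 8]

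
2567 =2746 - 179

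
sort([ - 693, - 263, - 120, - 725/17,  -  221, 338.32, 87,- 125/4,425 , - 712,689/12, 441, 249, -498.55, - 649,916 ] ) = [-712, - 693, - 649, - 498.55,-263, - 221, - 120  , - 725/17, - 125/4,689/12,87, 249,338.32  ,  425, 441, 916] 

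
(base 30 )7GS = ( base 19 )IG6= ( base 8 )15230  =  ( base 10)6808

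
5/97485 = 1/19497 = 0.00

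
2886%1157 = 572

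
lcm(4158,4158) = 4158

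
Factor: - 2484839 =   -  7^2*17^1*19^1 * 157^1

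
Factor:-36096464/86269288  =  -4512058/10783661 = -2^1*7^( - 1)*17^( - 1) * 90619^( - 1 )*2256029^1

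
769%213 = 130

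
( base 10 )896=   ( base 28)140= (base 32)S0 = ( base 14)480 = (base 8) 1600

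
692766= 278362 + 414404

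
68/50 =1+ 9/25 = 1.36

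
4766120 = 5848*815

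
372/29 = 372/29 = 12.83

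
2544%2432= 112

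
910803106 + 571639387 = 1482442493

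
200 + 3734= 3934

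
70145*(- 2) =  - 140290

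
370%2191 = 370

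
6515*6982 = 45487730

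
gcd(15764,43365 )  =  7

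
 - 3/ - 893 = 3/893 = 0.00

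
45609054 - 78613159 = - 33004105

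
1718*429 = 737022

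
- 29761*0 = 0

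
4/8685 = 4/8685 = 0.00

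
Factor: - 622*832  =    -  2^7*13^1* 311^1 = -517504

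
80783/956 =84 + 479/956=84.50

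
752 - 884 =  - 132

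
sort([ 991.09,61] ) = [ 61,991.09] 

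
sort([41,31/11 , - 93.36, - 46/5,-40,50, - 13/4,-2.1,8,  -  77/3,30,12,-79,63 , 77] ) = [ - 93.36, - 79 ,-40,-77/3, - 46/5,-13/4, - 2.1, 31/11 , 8,12,30, 41,50,63,77]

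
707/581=101/83 = 1.22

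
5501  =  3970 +1531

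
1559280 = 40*38982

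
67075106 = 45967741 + 21107365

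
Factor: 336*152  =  51072 = 2^7*3^1*7^1*19^1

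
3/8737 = 3/8737  =  0.00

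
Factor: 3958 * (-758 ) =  - 2^2*379^1*1979^1 =- 3000164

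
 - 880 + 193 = - 687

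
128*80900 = 10355200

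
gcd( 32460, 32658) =6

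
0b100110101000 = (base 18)7b6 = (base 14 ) C88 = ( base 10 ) 2472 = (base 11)1948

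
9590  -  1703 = 7887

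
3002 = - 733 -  - 3735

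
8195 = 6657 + 1538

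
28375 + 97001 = 125376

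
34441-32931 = 1510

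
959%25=9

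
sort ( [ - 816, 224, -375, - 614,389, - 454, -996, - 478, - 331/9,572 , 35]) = [ - 996 , - 816, - 614,-478,-454, - 375, -331/9, 35, 224, 389,572]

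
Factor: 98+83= 181^1 = 181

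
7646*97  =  741662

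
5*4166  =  20830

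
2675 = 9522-6847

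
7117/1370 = 7117/1370 = 5.19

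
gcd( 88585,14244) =1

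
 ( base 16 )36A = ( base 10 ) 874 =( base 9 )1171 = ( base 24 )1ca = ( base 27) 15a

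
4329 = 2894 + 1435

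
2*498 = 996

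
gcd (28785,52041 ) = 57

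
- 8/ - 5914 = 4/2957 = 0.00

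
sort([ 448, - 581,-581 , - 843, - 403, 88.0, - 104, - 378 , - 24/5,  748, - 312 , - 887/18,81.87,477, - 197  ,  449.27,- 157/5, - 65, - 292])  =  [ - 843, - 581 , - 581,-403,-378, - 312,-292, - 197 , - 104, - 65, - 887/18, - 157/5, - 24/5, 81.87,  88.0, 448, 449.27, 477, 748]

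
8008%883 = 61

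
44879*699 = 31370421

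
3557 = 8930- 5373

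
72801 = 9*8089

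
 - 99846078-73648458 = -173494536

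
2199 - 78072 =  - 75873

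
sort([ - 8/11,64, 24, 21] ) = [ - 8/11, 21,24 , 64] 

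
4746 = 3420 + 1326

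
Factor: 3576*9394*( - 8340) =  - 280165152960 = -2^6*3^2*5^1* 7^1*11^1*61^1*139^1*149^1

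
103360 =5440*19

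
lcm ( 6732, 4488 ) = 13464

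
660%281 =98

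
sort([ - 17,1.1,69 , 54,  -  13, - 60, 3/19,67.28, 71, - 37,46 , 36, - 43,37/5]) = [ - 60,-43, - 37, - 17, - 13,3/19 , 1.1,37/5,36,46,  54,67.28, 69,71] 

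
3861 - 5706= - 1845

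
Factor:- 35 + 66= 31 = 31^1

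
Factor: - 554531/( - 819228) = 2^(-2)*3^( - 1 )* 233^( -1) *293^ ( - 1 )*  554531^1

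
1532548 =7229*212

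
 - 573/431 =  - 2 + 289/431 =-1.33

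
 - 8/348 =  - 2/87= - 0.02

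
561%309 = 252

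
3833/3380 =3833/3380=1.13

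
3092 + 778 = 3870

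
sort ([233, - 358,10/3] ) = [ - 358, 10/3 , 233 ] 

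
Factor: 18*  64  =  1152 = 2^7 * 3^2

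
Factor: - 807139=-19^1*23^1 * 1847^1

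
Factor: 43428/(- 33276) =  - 7^1*11^1*59^ ( - 1) = -  77/59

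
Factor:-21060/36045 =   -  52/89 = -2^2 * 13^1  *89^( - 1) 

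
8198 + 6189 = 14387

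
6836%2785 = 1266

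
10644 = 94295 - 83651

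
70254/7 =10036 + 2/7 = 10036.29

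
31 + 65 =96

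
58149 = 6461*9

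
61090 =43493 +17597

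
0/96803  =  0 = 0.00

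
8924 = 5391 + 3533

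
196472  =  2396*82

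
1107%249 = 111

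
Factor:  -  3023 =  - 3023^1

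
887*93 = 82491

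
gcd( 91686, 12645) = 3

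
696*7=4872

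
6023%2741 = 541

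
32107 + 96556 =128663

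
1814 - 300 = 1514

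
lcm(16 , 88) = 176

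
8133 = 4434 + 3699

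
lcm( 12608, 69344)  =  138688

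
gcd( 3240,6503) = 1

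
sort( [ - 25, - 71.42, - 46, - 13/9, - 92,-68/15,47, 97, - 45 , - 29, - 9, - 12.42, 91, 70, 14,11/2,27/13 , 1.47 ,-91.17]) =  [ - 92, - 91.17,-71.42 , - 46, - 45,-29 , - 25, - 12.42, - 9,-68/15 , - 13/9, 1.47, 27/13,11/2 , 14, 47,  70,91,97 ]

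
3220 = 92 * 35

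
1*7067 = 7067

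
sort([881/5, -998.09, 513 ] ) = [ -998.09,881/5,513]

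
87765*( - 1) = -87765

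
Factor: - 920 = -2^3  *  5^1*23^1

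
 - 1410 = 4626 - 6036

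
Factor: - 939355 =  - 5^1 * 187871^1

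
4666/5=933 + 1/5 = 933.20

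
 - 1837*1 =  - 1837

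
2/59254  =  1/29627 = 0.00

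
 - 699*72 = -50328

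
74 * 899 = 66526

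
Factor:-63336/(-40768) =87/56 = 2^( - 3)*3^1*7^(  -  1)*29^1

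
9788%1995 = 1808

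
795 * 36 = 28620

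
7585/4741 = 7585/4741=1.60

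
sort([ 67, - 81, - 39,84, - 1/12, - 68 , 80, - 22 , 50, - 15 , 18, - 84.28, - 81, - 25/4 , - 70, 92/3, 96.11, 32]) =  [ - 84.28,-81, - 81,-70 ,- 68, -39, - 22, - 15, - 25/4,-1/12,18, 92/3 , 32, 50,  67,80 , 84, 96.11]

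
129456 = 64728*2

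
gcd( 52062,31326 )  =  6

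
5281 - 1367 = 3914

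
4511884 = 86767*52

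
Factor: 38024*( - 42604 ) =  - 2^5*7^2*97^1* 10651^1 = - 1619974496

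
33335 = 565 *59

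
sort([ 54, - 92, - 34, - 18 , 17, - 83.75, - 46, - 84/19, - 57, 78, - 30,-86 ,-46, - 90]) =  [ - 92, - 90, - 86 ,-83.75, - 57, - 46, - 46, - 34, - 30, - 18, - 84/19, 17, 54,  78]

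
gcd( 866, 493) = 1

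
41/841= 41/841 = 0.05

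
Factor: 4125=3^1* 5^3*11^1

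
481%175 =131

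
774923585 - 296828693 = 478094892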